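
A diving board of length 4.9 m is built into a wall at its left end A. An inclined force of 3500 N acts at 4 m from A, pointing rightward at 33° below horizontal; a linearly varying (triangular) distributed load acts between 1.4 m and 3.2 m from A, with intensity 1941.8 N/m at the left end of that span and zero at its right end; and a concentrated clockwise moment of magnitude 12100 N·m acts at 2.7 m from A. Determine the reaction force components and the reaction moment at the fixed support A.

Resultant of the triangular load: ½ × 1941.8 × 1.8 = 1747.62 N, acting at 2 m from A (one-third of the span from the peak).
ΣF_x = 0: A_x + 3500·cos33° = 0 → A_x = -2935 N.
ΣF_y = 0: A_y − 3500·sin33° − ½·1941.8·1.8 = 0 → A_y = 3654 N.
ΣM about A: M_A − 3500·sin33°·4 − (½·1941.8·1.8)·2 − 12100 = 0 → M_A = 23220 N·m.

A_x = -2935 N, A_y = 3654 N, M_A = 23220 N·m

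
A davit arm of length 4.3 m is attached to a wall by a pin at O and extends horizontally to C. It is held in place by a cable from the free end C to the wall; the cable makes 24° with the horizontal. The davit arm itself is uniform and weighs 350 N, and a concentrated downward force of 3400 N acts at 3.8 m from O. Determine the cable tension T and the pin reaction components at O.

T = 7817 N, O_x = 7142 N, O_y = 570.3 N

ΣM about O: T·sin24°·4.3 − 350·2.15 − 3400·3.8 = 0 → T = 13672.5/(4.3·0.406737) = 7817.46 ≈ 7817 N.
ΣF_x = 0: O_x − T·cos24° = 0 → O_x = 7817.46 × 0.913545 = 7142 N.
ΣF_y = 0: O_y + T·sin24° − 350 − 3400 = 0 → O_y = 3750 − 7817.46 × 0.406737 = 570.3 N.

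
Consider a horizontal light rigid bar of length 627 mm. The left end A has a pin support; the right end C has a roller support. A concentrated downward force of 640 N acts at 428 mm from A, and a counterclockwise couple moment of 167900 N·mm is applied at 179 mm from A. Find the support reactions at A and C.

A_x = 0, A_y = 470.9 N, C_y = 169.1 N

ΣM about A: C_y·627 − 640·428 + 167900 = 0 → C_y = 106020/627 = 169.091 ≈ 169.1 N.
ΣF_y = 0: A_y + 169.091 − 640 = 0 → A_y = 470.9 N.
ΣF_x = 0: no horizontal applied forces, so A_x = 0.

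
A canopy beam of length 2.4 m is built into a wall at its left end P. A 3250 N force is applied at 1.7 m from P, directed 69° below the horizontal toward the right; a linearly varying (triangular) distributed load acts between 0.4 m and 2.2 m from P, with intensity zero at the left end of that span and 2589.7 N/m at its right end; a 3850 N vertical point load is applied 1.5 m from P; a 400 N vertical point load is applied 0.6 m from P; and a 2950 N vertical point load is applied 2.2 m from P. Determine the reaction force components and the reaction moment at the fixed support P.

Resultant of the triangular load: ½ × 2589.7 × 1.8 = 2330.73 N, acting at 1.6 m from P (one-third of the span from the peak).
ΣF_x = 0: P_x + 3250·cos69° = 0 → P_x = -1165 N.
ΣF_y = 0: P_y − 3250·sin69° − ½·2589.7·1.8 − 3850 − 400 − 2950 = 0 → P_y = 12560 N.
ΣM about P: M_P − 3250·sin69°·1.7 − (½·2589.7·1.8)·1.6 − 3850·1.5 − 400·0.6 − 2950·2.2 = 0 → M_P = 21390 N·m.

P_x = -1165 N, P_y = 12560 N, M_P = 21390 N·m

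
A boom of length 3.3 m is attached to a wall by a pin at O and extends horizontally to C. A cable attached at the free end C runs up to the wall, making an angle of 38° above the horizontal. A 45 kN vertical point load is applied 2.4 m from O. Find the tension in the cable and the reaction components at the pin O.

T = 53.16 kN, O_x = 41.89 kN, O_y = 12.27 kN

ΣM about O: T·sin38°·3.3 − 45·2.4 = 0 → T = 108/(3.3·0.615661) = 53.1579 ≈ 53.16 kN.
ΣF_x = 0: O_x − T·cos38° = 0 → O_x = 53.1579 × 0.788011 = 41.89 kN.
ΣF_y = 0: O_y + T·sin38° − 45 = 0 → O_y = 45 − 53.1579 × 0.615661 = 12.27 kN.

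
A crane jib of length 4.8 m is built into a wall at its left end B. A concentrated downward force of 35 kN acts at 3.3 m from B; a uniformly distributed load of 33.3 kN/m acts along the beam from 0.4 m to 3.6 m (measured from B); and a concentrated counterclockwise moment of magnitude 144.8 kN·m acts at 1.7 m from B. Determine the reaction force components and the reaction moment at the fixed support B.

B_x = 0, B_y = 141.6 kN, M_B = 183.8 kN·m

Resultant of the distributed load: 33.3 × 3.2 = 106.56 kN at 2 m from B.
ΣF_x = 0: B_x = 0.
ΣF_y = 0: B_y − 35 − 33.3·3.2 = 0 → B_y = 141.6 kN.
ΣM about B: M_B − 35·3.3 − (33.3·3.2)·2 + 144.8 = 0 → M_B = 183.8 kN·m.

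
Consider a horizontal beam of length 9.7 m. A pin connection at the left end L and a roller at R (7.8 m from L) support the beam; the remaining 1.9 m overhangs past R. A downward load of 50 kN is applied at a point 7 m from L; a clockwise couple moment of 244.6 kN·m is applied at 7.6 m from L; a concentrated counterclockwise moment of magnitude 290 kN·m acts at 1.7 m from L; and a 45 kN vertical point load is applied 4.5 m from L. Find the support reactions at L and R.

Taking moments about L: R_y·7.8 − 50·7 − 244.6 + 290 − 45·4.5 = 0 → R_y = 507.1/7.8 = 65.0128 ≈ 65.01 kN.
ΣF_y = 0: L_y + 65.0128 − 50 − 45 = 0 → L_y = 29.99 kN.
ΣF_x = 0: no horizontal applied forces, so L_x = 0.

L_x = 0, L_y = 29.99 kN, R_y = 65.01 kN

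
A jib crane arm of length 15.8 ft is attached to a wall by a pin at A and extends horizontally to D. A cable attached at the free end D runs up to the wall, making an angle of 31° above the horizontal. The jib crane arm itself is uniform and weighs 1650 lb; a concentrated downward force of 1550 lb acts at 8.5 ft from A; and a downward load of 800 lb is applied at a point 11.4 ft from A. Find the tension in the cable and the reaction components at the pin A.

T = 4342 lb, A_x = 3721 lb, A_y = 1764 lb

ΣM about A: T·sin31°·15.8 − 1650·7.9 − 1550·8.5 − 800·11.4 = 0 → T = 35330/(15.8·0.515038) = 4341.57 ≈ 4342 lb.
ΣF_x = 0: A_x − T·cos31° = 0 → A_x = 4341.57 × 0.857167 = 3721 lb.
ΣF_y = 0: A_y + T·sin31° − 1650 − 1550 − 800 = 0 → A_y = 4000 − 4341.57 × 0.515038 = 1764 lb.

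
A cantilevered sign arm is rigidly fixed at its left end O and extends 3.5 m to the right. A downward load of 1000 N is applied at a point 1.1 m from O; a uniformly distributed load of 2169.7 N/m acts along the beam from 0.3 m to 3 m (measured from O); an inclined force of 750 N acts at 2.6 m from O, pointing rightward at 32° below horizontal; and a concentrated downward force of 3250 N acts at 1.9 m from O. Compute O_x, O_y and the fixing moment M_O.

O_x = -636.0 N, O_y = 10510 N, M_O = 17970 N·m

Resultant of the distributed load: 2169.7 × 2.7 = 5858.19 N at 1.65 m from O.
ΣF_x = 0: O_x + 750·cos32° = 0 → O_x = -636.0 N.
ΣF_y = 0: O_y − 1000 − 2169.7·2.7 − 750·sin32° − 3250 = 0 → O_y = 10510 N.
ΣM about O: M_O − 1000·1.1 − (2169.7·2.7)·1.65 − 750·sin32°·2.6 − 3250·1.9 = 0 → M_O = 17970 N·m.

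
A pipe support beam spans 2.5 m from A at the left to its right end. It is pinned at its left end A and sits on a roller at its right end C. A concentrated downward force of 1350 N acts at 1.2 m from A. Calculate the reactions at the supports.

A_x = 0, A_y = 702.0 N, C_y = 648.0 N

Taking moments about A: C_y·2.5 − 1350·1.2 = 0 → C_y = 1620/2.5 = 648.0 N.
ΣF_y = 0: A_y + 648 − 1350 = 0 → A_y = 702.0 N.
ΣF_x = 0: no horizontal applied forces, so A_x = 0.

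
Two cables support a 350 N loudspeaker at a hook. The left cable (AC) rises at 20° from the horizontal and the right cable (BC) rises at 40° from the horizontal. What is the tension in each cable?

T_AC = 309.6 N, T_BC = 379.8 N

ΣF_x = 0: −T_AC·cos20° + T_BC·cos40° = 0 → T_BC = 1.22668·T_AC.
ΣF_y = 0: T_AC·sin20° + T_BC·sin40° = 350.
Substitute: T_AC·(0.34202 + 1.22668·0.642788) = 350 → T_AC = 309.593 ≈ 309.6 N.
Then T_BC = 1.22668 × 309.593 = 379.8 N.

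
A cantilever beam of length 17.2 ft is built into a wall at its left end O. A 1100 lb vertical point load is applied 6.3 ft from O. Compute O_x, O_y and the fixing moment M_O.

O_x = 0, O_y = 1100 lb, M_O = 6930 lb·ft

ΣF_x = 0: O_x = 0.
ΣF_y = 0: O_y − 1100 = 0 → O_y = 1100 lb.
ΣM about O: M_O − 1100·6.3 = 0 → M_O = 6930 lb·ft.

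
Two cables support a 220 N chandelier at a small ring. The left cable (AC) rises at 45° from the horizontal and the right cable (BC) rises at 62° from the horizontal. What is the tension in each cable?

ΣF_x = 0: −T_AC·cos45° + T_BC·cos62° = 0 → T_BC = 1.50618·T_AC.
ΣF_y = 0: T_AC·sin45° + T_BC·sin62° = 220.
Substitute: T_AC·(0.707107 + 1.50618·0.882948) = 220 → T_AC = 108.003 ≈ 108.0 N.
Then T_BC = 1.50618 × 108.003 = 162.7 N.

T_AC = 108.0 N, T_BC = 162.7 N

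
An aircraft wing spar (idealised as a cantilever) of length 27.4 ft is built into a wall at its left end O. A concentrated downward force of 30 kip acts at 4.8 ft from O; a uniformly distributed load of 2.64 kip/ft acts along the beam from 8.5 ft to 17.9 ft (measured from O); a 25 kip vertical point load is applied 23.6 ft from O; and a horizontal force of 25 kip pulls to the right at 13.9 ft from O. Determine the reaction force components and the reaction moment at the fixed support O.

Resultant of the distributed load: 2.64 × 9.4 = 24.816 kip at 13.2 ft from O.
ΣF_x = 0: O_x + 25 = 0 → O_x = -25.00 kip.
ΣF_y = 0: O_y − 30 − 2.64·9.4 − 25 = 0 → O_y = 79.82 kip.
ΣM about O: M_O − 30·4.8 − (2.64·9.4)·13.2 − 25·23.6 = 0 → M_O = 1062 kip·ft.

O_x = -25.00 kip, O_y = 79.82 kip, M_O = 1062 kip·ft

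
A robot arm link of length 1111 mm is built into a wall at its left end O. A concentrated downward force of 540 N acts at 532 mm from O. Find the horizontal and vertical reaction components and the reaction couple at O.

O_x = 0, O_y = 540.0 N, M_O = 287300 N·mm

ΣF_x = 0: O_x = 0.
ΣF_y = 0: O_y − 540 = 0 → O_y = 540.0 N.
ΣM about O: M_O − 540·532 = 0 → M_O = 287300 N·mm.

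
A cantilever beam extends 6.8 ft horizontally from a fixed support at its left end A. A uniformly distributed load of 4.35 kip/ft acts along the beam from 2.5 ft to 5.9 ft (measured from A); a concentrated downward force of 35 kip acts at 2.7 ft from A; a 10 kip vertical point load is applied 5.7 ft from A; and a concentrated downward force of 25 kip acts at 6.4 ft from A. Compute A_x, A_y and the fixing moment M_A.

A_x = 0, A_y = 84.79 kip, M_A = 373.6 kip·ft

Resultant of the distributed load: 4.35 × 3.4 = 14.79 kip at 4.2 ft from A.
ΣF_x = 0: A_x = 0.
ΣF_y = 0: A_y − 4.35·3.4 − 35 − 10 − 25 = 0 → A_y = 84.79 kip.
ΣM about A: M_A − (4.35·3.4)·4.2 − 35·2.7 − 10·5.7 − 25·6.4 = 0 → M_A = 373.6 kip·ft.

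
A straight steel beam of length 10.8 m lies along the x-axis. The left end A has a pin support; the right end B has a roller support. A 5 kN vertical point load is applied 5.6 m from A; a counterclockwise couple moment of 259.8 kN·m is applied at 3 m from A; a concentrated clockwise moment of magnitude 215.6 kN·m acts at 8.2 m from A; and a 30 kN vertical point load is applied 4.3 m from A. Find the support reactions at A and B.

A_x = 0, A_y = 24.56 kN, B_y = 10.44 kN

Taking moments about A: B_y·10.8 − 5·5.6 + 259.8 − 215.6 − 30·4.3 = 0 → B_y = 112.8/10.8 = 10.4444 ≈ 10.44 kN.
ΣF_y = 0: A_y + 10.4444 − 5 − 30 = 0 → A_y = 24.56 kN.
ΣF_x = 0: no horizontal applied forces, so A_x = 0.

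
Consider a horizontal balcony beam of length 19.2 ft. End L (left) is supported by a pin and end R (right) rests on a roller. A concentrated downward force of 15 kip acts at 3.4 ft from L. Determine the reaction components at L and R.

L_x = 0, L_y = 12.34 kip, R_y = 2.656 kip

ΣM about L: R_y·19.2 − 15·3.4 = 0 → R_y = 51/19.2 = 2.65625 ≈ 2.656 kip.
ΣF_y = 0: L_y + 2.65625 − 15 = 0 → L_y = 12.34 kip.
ΣF_x = 0: no horizontal applied forces, so L_x = 0.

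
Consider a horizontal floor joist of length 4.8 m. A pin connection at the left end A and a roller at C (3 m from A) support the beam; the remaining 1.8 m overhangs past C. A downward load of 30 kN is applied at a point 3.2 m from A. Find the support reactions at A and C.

ΣM about A: C_y·3 − 30·3.2 = 0 → C_y = 96/3 = 32.00 kN.
ΣF_y = 0: A_y + 32 − 30 = 0 → A_y = -2.000 kN.
ΣF_x = 0: no horizontal applied forces, so A_x = 0.

A_x = 0, A_y = -2.000 kN, C_y = 32.00 kN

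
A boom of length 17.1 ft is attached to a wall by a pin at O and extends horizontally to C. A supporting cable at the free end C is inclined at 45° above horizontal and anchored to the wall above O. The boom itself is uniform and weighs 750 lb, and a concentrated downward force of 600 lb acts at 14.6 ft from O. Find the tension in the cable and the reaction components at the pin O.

ΣM about O: T·sin45°·17.1 − 750·8.55 − 600·14.6 = 0 → T = 15172.5/(17.1·0.707107) = 1254.8 ≈ 1255 lb.
ΣF_x = 0: O_x − T·cos45° = 0 → O_x = 1254.8 × 0.707107 = 887.3 lb.
ΣF_y = 0: O_y + T·sin45° − 750 − 600 = 0 → O_y = 1350 − 1254.8 × 0.707107 = 462.7 lb.

T = 1255 lb, O_x = 887.3 lb, O_y = 462.7 lb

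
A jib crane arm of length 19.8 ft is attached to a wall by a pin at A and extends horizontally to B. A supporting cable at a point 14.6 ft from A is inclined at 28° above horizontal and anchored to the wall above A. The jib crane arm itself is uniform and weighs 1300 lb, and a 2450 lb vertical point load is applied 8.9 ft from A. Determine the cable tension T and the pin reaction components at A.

T = 5059 lb, A_x = 4467 lb, A_y = 1375 lb

ΣM about A: T·sin28°·14.6 − 1300·9.9 − 2450·8.9 = 0 → T = 34675/(14.6·0.469472) = 5058.87 ≈ 5059 lb.
ΣF_x = 0: A_x − T·cos28° = 0 → A_x = 5058.87 × 0.882948 = 4467 lb.
ΣF_y = 0: A_y + T·sin28° − 1300 − 2450 = 0 → A_y = 3750 − 5058.87 × 0.469472 = 1375 lb.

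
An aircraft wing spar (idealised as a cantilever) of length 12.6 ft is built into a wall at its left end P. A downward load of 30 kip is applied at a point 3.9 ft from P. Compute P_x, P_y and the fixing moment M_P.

P_x = 0, P_y = 30.00 kip, M_P = 117.0 kip·ft

ΣF_x = 0: P_x = 0.
ΣF_y = 0: P_y − 30 = 0 → P_y = 30.00 kip.
ΣM about P: M_P − 30·3.9 = 0 → M_P = 117.0 kip·ft.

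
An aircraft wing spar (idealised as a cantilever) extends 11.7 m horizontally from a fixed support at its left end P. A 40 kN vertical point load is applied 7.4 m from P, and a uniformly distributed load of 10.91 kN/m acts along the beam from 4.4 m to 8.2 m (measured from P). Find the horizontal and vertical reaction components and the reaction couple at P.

P_x = 0, P_y = 81.46 kN, M_P = 557.2 kN·m

Resultant of the distributed load: 10.91 × 3.8 = 41.458 kN at 6.3 m from P.
ΣF_x = 0: P_x = 0.
ΣF_y = 0: P_y − 40 − 10.91·3.8 = 0 → P_y = 81.46 kN.
ΣM about P: M_P − 40·7.4 − (10.91·3.8)·6.3 = 0 → M_P = 557.2 kN·m.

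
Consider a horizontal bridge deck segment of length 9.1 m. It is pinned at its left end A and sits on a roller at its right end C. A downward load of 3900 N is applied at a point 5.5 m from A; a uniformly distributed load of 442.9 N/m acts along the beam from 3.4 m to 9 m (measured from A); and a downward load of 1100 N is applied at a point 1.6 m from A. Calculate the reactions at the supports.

Resultant of the distributed load: 442.9 × 5.6 = 2480.24 N at 6.2 m from A.
Moments about A: C_y·9.1 − 3900·5.5 − (442.9·5.6)·6.2 − 1100·1.6 = 0 → C_y = 38587.488/9.1 = 4240.38 ≈ 4240 N.
ΣF_y = 0: A_y + 4240.38 − 3900 − 442.9·5.6 − 1100 = 0 → A_y = 3240 N.
ΣF_x = 0: no horizontal applied forces, so A_x = 0.

A_x = 0, A_y = 3240 N, C_y = 4240 N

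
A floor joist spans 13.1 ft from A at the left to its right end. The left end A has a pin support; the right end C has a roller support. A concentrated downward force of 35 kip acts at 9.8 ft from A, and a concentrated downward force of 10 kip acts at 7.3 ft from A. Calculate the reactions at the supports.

A_x = 0, A_y = 13.24 kip, C_y = 31.76 kip

ΣM about A: C_y·13.1 − 35·9.8 − 10·7.3 = 0 → C_y = 416/13.1 = 31.7557 ≈ 31.76 kip.
ΣF_y = 0: A_y + 31.7557 − 35 − 10 = 0 → A_y = 13.24 kip.
ΣF_x = 0: no horizontal applied forces, so A_x = 0.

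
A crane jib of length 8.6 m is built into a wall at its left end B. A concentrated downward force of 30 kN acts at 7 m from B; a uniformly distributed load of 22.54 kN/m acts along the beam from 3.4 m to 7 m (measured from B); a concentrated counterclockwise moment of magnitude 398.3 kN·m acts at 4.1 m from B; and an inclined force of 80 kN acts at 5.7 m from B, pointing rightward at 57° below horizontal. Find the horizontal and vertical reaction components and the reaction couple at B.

B_x = -43.57 kN, B_y = 178.2 kN, M_B = 616.1 kN·m

Resultant of the distributed load: 22.54 × 3.6 = 81.144 kN at 5.2 m from B.
ΣF_x = 0: B_x + 80·cos57° = 0 → B_x = -43.57 kN.
ΣF_y = 0: B_y − 30 − 22.54·3.6 − 80·sin57° = 0 → B_y = 178.2 kN.
ΣM about B: M_B − 30·7 − (22.54·3.6)·5.2 + 398.3 − 80·sin57°·5.7 = 0 → M_B = 616.1 kN·m.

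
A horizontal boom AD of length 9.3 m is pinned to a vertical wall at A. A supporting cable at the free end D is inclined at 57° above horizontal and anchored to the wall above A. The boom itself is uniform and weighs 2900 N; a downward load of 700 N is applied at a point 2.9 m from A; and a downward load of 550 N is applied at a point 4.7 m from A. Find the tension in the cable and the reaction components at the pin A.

ΣM about A: T·sin57°·9.3 − 2900·4.65 − 700·2.9 − 550·4.7 = 0 → T = 18100/(9.3·0.838671) = 2320.62 ≈ 2321 N.
ΣF_x = 0: A_x − T·cos57° = 0 → A_x = 2320.62 × 0.544639 = 1264 N.
ΣF_y = 0: A_y + T·sin57° − 2900 − 700 − 550 = 0 → A_y = 4150 − 2320.62 × 0.838671 = 2204 N.

T = 2321 N, A_x = 1264 N, A_y = 2204 N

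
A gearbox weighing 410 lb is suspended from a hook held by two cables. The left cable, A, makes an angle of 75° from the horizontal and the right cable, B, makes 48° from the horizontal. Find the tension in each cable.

ΣF_x = 0: −T_A·cos75° + T_B·cos48° = 0 → T_B = 0.386799·T_A.
ΣF_y = 0: T_A·sin75° + T_B·sin48° = 410.
Substitute: T_A·(0.965926 + 0.386799·0.743145) = 410 → T_A = 327.117 ≈ 327.1 lb.
Then T_B = 0.386799 × 327.117 = 126.5 lb.

T_A = 327.1 lb, T_B = 126.5 lb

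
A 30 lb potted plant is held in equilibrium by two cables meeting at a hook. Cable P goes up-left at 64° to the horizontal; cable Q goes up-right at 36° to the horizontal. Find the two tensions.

ΣF_x = 0: −T_P·cos64° + T_Q·cos36° = 0 → T_Q = 0.541857·T_P.
ΣF_y = 0: T_P·sin64° + T_Q·sin36° = 30.
Substitute: T_P·(0.898794 + 0.541857·0.587785) = 30 → T_P = 24.6449 ≈ 24.64 lb.
Then T_Q = 0.541857 × 24.6449 = 13.35 lb.

T_P = 24.64 lb, T_Q = 13.35 lb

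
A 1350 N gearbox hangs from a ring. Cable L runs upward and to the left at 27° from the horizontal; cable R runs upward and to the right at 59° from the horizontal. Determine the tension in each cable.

ΣF_x = 0: −T_L·cos27° + T_R·cos59° = 0 → T_R = 1.72998·T_L.
ΣF_y = 0: T_L·sin27° + T_R·sin59° = 1350.
Substitute: T_L·(0.45399 + 1.72998·0.857167) = 1350 → T_L = 697.0 N.
Then T_R = 1.72998 × 697 = 1206 N.

T_L = 697.0 N, T_R = 1206 N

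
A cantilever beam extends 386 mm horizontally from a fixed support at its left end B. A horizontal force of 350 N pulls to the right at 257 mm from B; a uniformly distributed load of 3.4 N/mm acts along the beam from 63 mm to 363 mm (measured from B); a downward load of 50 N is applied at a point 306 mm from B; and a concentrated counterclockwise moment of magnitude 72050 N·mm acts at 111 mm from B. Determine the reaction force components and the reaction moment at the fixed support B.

Resultant of the distributed load: 3.4 × 300 = 1020 N at 213 mm from B.
ΣF_x = 0: B_x + 350 = 0 → B_x = -350.0 N.
ΣF_y = 0: B_y − 3.4·300 − 50 = 0 → B_y = 1070 N.
ΣM about B: M_B − (3.4·300)·213 − 50·306 + 72050 = 0 → M_B = 160500 N·mm.

B_x = -350.0 N, B_y = 1070 N, M_B = 160500 N·mm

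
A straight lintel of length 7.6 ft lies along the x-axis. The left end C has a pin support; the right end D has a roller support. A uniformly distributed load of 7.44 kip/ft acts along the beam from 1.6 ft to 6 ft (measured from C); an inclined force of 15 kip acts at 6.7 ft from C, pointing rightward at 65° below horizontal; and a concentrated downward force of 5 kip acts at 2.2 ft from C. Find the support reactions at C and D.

C_x = -6.339 kip, C_y = 21.53 kip, D_y = 29.80 kip

Resultant of the distributed load: 7.44 × 4.4 = 32.736 kip at 3.8 ft from C.
ΣM about C: D_y·7.6 − (7.44·4.4)·3.8 − 15·sin65°·6.7 − 5·2.2 = 0 → D_y = 226.481/7.6 = 29.8001 ≈ 29.80 kip.
ΣF_y = 0: C_y + 29.8001 − 7.44·4.4 − 15·sin65° − 5 = 0 → C_y = 21.53 kip.
ΣF_x = 0: C_x + 15·cos65° = 0 → C_x = -6.339 kip.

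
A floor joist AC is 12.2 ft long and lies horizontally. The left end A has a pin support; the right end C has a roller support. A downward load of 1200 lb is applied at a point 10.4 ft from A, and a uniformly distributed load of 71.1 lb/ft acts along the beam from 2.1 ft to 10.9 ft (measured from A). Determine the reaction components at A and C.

Resultant of the distributed load: 71.1 × 8.8 = 625.68 lb at 6.5 ft from A.
Taking moments about A: C_y·12.2 − 1200·10.4 − (71.1·8.8)·6.5 = 0 → C_y = 16546.92/12.2 = 1356.3 ≈ 1356 lb.
ΣF_y = 0: A_y + 1356.3 − 1200 − 71.1·8.8 = 0 → A_y = 469.4 lb.
ΣF_x = 0: no horizontal applied forces, so A_x = 0.

A_x = 0, A_y = 469.4 lb, C_y = 1356 lb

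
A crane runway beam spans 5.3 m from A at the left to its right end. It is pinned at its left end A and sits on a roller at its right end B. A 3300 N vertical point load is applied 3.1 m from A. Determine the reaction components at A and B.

A_x = 0, A_y = 1370 N, B_y = 1930 N

Moments about A: B_y·5.3 − 3300·3.1 = 0 → B_y = 10230/5.3 = 1930.19 ≈ 1930 N.
ΣF_y = 0: A_y + 1930.19 − 3300 = 0 → A_y = 1370 N.
ΣF_x = 0: no horizontal applied forces, so A_x = 0.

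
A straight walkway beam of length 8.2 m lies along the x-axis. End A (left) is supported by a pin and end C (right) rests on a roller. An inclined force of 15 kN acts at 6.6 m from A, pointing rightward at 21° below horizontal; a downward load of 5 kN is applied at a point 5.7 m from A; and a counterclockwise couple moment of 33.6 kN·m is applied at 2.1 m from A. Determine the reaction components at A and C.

Moments about A: C_y·8.2 − 15·sin21°·6.6 − 5·5.7 + 33.6 = 0 → C_y = 30.3784/8.2 = 3.70468 ≈ 3.705 kN.
ΣF_y = 0: A_y + 3.70468 − 15·sin21° − 5 = 0 → A_y = 6.671 kN.
ΣF_x = 0: A_x + 15·cos21° = 0 → A_x = -14.00 kN.

A_x = -14.00 kN, A_y = 6.671 kN, C_y = 3.705 kN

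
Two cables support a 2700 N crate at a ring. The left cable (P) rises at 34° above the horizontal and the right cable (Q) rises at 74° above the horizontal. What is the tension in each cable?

ΣF_x = 0: −T_P·cos34° + T_Q·cos74° = 0 → T_Q = 3.00771·T_P.
ΣF_y = 0: T_P·sin34° + T_Q·sin74° = 2700.
Substitute: T_P·(0.559193 + 3.00771·0.961262) = 2700 → T_P = 782.52 ≈ 782.5 N.
Then T_Q = 3.00771 × 782.52 = 2354 N.

T_P = 782.5 N, T_Q = 2354 N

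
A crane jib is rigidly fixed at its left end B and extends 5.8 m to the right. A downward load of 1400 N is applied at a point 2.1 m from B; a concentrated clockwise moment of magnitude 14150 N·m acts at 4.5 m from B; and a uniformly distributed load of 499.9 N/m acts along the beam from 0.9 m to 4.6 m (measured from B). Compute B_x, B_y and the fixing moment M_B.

Resultant of the distributed load: 499.9 × 3.7 = 1849.63 N at 2.75 m from B.
ΣF_x = 0: B_x = 0.
ΣF_y = 0: B_y − 1400 − 499.9·3.7 = 0 → B_y = 3250 N.
ΣM about B: M_B − 1400·2.1 − 14150 − (499.9·3.7)·2.75 = 0 → M_B = 22180 N·m.

B_x = 0, B_y = 3250 N, M_B = 22180 N·m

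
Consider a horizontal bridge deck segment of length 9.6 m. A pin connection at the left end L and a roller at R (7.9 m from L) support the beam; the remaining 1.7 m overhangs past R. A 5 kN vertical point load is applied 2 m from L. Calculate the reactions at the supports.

ΣM about L: R_y·7.9 − 5·2 = 0 → R_y = 10/7.9 = 1.26582 ≈ 1.266 kN.
ΣF_y = 0: L_y + 1.26582 − 5 = 0 → L_y = 3.734 kN.
ΣF_x = 0: no horizontal applied forces, so L_x = 0.

L_x = 0, L_y = 3.734 kN, R_y = 1.266 kN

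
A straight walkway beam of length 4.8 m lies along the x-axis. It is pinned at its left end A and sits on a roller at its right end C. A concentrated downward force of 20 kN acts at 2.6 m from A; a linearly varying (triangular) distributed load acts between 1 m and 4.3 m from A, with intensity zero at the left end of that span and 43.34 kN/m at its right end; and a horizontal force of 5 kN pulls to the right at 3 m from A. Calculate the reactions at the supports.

Resultant of the triangular load: ½ × 43.34 × 3.3 = 71.511 kN, acting at 3.2 m from A (one-third of the span from the peak).
Taking moments about A: C_y·4.8 − 20·2.6 − (½·43.34·3.3)·3.2 = 0 → C_y = 280.8352/4.8 = 58.5073 ≈ 58.51 kN.
ΣF_y = 0: A_y + 58.5073 − 20 − ½·43.34·3.3 = 0 → A_y = 33.00 kN.
ΣF_x = 0: A_x + 5 = 0 → A_x = -5.000 kN.

A_x = -5.000 kN, A_y = 33.00 kN, C_y = 58.51 kN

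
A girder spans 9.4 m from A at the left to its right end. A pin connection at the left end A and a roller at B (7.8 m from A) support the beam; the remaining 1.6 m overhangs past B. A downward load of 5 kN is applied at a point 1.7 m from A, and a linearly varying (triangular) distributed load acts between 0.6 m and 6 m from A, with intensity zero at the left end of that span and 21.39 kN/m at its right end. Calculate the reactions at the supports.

A_x = 0, A_y = 30.57 kN, B_y = 32.19 kN

Resultant of the triangular load: ½ × 21.39 × 5.4 = 57.753 kN, acting at 4.2 m from A (one-third of the span from the peak).
ΣM about A: B_y·7.8 − 5·1.7 − (½·21.39·5.4)·4.2 = 0 → B_y = 251.0626/7.8 = 32.1875 ≈ 32.19 kN.
ΣF_y = 0: A_y + 32.1875 − 5 − ½·21.39·5.4 = 0 → A_y = 30.57 kN.
ΣF_x = 0: no horizontal applied forces, so A_x = 0.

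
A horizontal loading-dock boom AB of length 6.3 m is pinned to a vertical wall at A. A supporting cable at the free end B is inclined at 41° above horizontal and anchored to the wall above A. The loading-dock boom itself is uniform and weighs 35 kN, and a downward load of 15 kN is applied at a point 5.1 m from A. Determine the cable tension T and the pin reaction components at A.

T = 45.18 kN, A_x = 34.10 kN, A_y = 20.36 kN

ΣM about A: T·sin41°·6.3 − 35·3.15 − 15·5.1 = 0 → T = 186.75/(6.3·0.656059) = 45.1832 ≈ 45.18 kN.
ΣF_x = 0: A_x − T·cos41° = 0 → A_x = 45.1832 × 0.75471 = 34.10 kN.
ΣF_y = 0: A_y + T·sin41° − 35 − 15 = 0 → A_y = 50 − 45.1832 × 0.656059 = 20.36 kN.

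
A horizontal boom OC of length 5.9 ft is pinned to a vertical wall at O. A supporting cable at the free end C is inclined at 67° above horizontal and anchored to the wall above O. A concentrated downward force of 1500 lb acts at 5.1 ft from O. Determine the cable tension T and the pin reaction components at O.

ΣM about O: T·sin67°·5.9 − 1500·5.1 = 0 → T = 7650/(5.9·0.920505) = 1408.59 ≈ 1409 lb.
ΣF_x = 0: O_x − T·cos67° = 0 → O_x = 1408.59 × 0.390731 = 550.4 lb.
ΣF_y = 0: O_y + T·sin67° − 1500 = 0 → O_y = 1500 − 1408.59 × 0.920505 = 203.4 lb.

T = 1409 lb, O_x = 550.4 lb, O_y = 203.4 lb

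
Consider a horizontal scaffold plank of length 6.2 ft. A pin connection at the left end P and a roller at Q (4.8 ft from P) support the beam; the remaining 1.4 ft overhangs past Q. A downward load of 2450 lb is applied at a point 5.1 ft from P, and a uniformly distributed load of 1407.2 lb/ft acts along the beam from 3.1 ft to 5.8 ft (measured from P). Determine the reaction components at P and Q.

Resultant of the distributed load: 1407.2 × 2.7 = 3799.44 lb at 4.45 ft from P.
ΣM about P: Q_y·4.8 − 2450·5.1 − (1407.2·2.7)·4.45 = 0 → Q_y = 29402.508/4.8 = 6125.52 ≈ 6126 lb.
ΣF_y = 0: P_y + 6125.52 − 2450 − 1407.2·2.7 = 0 → P_y = 123.9 lb.
ΣF_x = 0: no horizontal applied forces, so P_x = 0.

P_x = 0, P_y = 123.9 lb, Q_y = 6126 lb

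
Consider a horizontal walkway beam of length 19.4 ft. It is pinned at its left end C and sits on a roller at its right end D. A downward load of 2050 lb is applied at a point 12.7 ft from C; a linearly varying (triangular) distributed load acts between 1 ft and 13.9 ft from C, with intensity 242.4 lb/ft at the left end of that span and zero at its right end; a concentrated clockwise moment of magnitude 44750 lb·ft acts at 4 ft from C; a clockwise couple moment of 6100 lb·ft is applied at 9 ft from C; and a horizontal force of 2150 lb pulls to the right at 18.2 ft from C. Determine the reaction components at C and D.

C_x = -2150 lb, C_y = -776.8 lb, D_y = 4390 lb

Resultant of the triangular load: ½ × 242.4 × 12.9 = 1563.48 lb, acting at 5.3 ft from C (one-third of the span from the peak).
Taking moments about C: D_y·19.4 − 2050·12.7 − (½·242.4·12.9)·5.3 − 44750 − 6100 = 0 → D_y = 85171.444/19.4 = 4390.28 ≈ 4390 lb.
ΣF_y = 0: C_y + 4390.28 − 2050 − ½·242.4·12.9 = 0 → C_y = -776.8 lb.
ΣF_x = 0: C_x + 2150 = 0 → C_x = -2150 lb.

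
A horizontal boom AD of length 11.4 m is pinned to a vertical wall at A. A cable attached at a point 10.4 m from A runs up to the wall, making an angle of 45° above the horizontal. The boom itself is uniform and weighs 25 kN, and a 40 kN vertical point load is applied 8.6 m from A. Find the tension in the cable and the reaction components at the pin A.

T = 66.16 kN, A_x = 46.78 kN, A_y = 18.22 kN

ΣM about A: T·sin45°·10.4 − 25·5.7 − 40·8.6 = 0 → T = 486.5/(10.4·0.707107) = 66.1553 ≈ 66.16 kN.
ΣF_x = 0: A_x − T·cos45° = 0 → A_x = 66.1553 × 0.707107 = 46.78 kN.
ΣF_y = 0: A_y + T·sin45° − 25 − 40 = 0 → A_y = 65 − 66.1553 × 0.707107 = 18.22 kN.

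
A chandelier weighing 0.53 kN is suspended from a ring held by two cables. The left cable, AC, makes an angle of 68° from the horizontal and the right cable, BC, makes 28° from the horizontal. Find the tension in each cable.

ΣF_x = 0: −T_AC·cos68° + T_BC·cos28° = 0 → T_BC = 0.424268·T_AC.
ΣF_y = 0: T_AC·sin68° + T_BC·sin28° = 0.53.
Substitute: T_AC·(0.927184 + 0.424268·0.469472) = 0.53 → T_AC = 0.47054 ≈ 0.4705 kN.
Then T_BC = 0.424268 × 0.47054 = 0.1996 kN.

T_AC = 0.4705 kN, T_BC = 0.1996 kN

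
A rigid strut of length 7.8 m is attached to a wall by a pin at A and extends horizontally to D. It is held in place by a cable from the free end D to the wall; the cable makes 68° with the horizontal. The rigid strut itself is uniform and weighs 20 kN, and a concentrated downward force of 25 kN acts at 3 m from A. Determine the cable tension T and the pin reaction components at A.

T = 21.16 kN, A_x = 7.925 kN, A_y = 25.38 kN

ΣM about A: T·sin68°·7.8 − 20·3.9 − 25·3 = 0 → T = 153/(7.8·0.927184) = 21.1559 ≈ 21.16 kN.
ΣF_x = 0: A_x − T·cos68° = 0 → A_x = 21.1559 × 0.374607 = 7.925 kN.
ΣF_y = 0: A_y + T·sin68° − 20 − 25 = 0 → A_y = 45 − 21.1559 × 0.927184 = 25.38 kN.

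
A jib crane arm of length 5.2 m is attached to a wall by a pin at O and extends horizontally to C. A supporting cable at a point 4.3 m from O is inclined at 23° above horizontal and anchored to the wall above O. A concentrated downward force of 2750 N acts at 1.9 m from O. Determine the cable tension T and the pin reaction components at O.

ΣM about O: T·sin23°·4.3 − 2750·1.9 = 0 → T = 5225/(4.3·0.390731) = 3109.85 ≈ 3110 N.
ΣF_x = 0: O_x − T·cos23° = 0 → O_x = 3109.85 × 0.920505 = 2863 N.
ΣF_y = 0: O_y + T·sin23° − 2750 = 0 → O_y = 2750 − 3109.85 × 0.390731 = 1535 N.

T = 3110 N, O_x = 2863 N, O_y = 1535 N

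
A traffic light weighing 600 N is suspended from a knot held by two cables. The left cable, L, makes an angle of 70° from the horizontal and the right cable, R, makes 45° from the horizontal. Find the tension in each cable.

ΣF_x = 0: −T_L·cos70° + T_R·cos45° = 0 → T_R = 0.48369·T_L.
ΣF_y = 0: T_L·sin70° + T_R·sin45° = 600.
Substitute: T_L·(0.939693 + 0.48369·0.707107) = 600 → T_L = 468.123 ≈ 468.1 N.
Then T_R = 0.48369 × 468.123 = 226.4 N.

T_L = 468.1 N, T_R = 226.4 N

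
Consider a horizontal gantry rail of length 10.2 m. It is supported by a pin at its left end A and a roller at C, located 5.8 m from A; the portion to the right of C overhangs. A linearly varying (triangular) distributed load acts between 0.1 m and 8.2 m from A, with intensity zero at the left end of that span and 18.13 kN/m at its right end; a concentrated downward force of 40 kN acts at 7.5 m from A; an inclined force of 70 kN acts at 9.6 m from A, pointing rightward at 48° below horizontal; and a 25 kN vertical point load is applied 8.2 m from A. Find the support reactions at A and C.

Resultant of the triangular load: ½ × 18.13 × 8.1 = 73.4265 kN, acting at 5.5 m from A (one-third of the span from the peak).
Moments about A: C_y·5.8 − (½·18.13·8.1)·5.5 − 40·7.5 − 70·sin48°·9.6 − 25·8.2 = 0 → C_y = 1408.24/5.8 = 242.8 kN.
ΣF_y = 0: A_y + 242.8 − ½·18.13·8.1 − 40 − 70·sin48° − 25 = 0 → A_y = -52.35 kN.
ΣF_x = 0: A_x + 70·cos48° = 0 → A_x = -46.84 kN.

A_x = -46.84 kN, A_y = -52.35 kN, C_y = 242.8 kN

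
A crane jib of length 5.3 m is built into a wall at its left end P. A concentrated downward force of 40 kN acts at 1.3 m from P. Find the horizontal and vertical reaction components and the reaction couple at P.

ΣF_x = 0: P_x = 0.
ΣF_y = 0: P_y − 40 = 0 → P_y = 40.00 kN.
ΣM about P: M_P − 40·1.3 = 0 → M_P = 52.00 kN·m.

P_x = 0, P_y = 40.00 kN, M_P = 52.00 kN·m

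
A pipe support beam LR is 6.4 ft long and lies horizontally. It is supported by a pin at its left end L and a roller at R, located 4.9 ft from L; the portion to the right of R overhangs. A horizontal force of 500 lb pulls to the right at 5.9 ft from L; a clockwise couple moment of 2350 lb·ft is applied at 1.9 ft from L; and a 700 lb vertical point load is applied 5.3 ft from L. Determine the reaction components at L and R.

L_x = -500.0 lb, L_y = -536.7 lb, R_y = 1237 lb

ΣM about L: R_y·4.9 − 2350 − 700·5.3 = 0 → R_y = 6060/4.9 = 1236.73 ≈ 1237 lb.
ΣF_y = 0: L_y + 1236.73 − 700 = 0 → L_y = -536.7 lb.
ΣF_x = 0: L_x + 500 = 0 → L_x = -500.0 lb.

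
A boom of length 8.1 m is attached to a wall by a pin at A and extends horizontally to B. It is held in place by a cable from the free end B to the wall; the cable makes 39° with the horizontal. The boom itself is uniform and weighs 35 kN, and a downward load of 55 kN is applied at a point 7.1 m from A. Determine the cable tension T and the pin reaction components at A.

ΣM about A: T·sin39°·8.1 − 35·4.05 − 55·7.1 = 0 → T = 532.25/(8.1·0.62932) = 104.414 ≈ 104.4 kN.
ΣF_x = 0: A_x − T·cos39° = 0 → A_x = 104.414 × 0.777146 = 81.14 kN.
ΣF_y = 0: A_y + T·sin39° − 35 − 55 = 0 → A_y = 90 − 104.414 × 0.62932 = 24.29 kN.

T = 104.4 kN, A_x = 81.14 kN, A_y = 24.29 kN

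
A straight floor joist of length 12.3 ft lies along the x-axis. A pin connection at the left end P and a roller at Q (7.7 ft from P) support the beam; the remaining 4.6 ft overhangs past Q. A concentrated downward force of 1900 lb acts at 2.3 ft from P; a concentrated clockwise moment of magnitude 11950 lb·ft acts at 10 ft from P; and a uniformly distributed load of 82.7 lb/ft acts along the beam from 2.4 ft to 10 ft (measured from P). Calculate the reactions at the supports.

Resultant of the distributed load: 82.7 × 7.6 = 628.52 lb at 6.2 ft from P.
Moments about P: Q_y·7.7 − 1900·2.3 − 11950 − (82.7·7.6)·6.2 = 0 → Q_y = 20216.824/7.7 = 2625.56 ≈ 2626 lb.
ΣF_y = 0: P_y + 2625.56 − 1900 − 82.7·7.6 = 0 → P_y = -97.04 lb.
ΣF_x = 0: no horizontal applied forces, so P_x = 0.

P_x = 0, P_y = -97.04 lb, Q_y = 2626 lb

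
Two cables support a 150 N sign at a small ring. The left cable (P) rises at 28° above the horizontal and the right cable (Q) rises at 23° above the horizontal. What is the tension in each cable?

ΣF_x = 0: −T_P·cos28° + T_Q·cos23° = 0 → T_Q = 0.959199·T_P.
ΣF_y = 0: T_P·sin28° + T_Q·sin23° = 150.
Substitute: T_P·(0.469472 + 0.959199·0.390731) = 150 → T_P = 177.67 ≈ 177.7 N.
Then T_Q = 0.959199 × 177.67 = 170.4 N.

T_P = 177.7 N, T_Q = 170.4 N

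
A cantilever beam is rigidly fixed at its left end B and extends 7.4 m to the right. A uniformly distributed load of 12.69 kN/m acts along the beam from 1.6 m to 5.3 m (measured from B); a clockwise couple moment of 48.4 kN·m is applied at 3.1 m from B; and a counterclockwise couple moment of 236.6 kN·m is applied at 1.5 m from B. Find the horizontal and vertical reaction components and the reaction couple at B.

Resultant of the distributed load: 12.69 × 3.7 = 46.953 kN at 3.45 m from B.
ΣF_x = 0: B_x = 0.
ΣF_y = 0: B_y − 12.69·3.7 = 0 → B_y = 46.95 kN.
ΣM about B: M_B − (12.69·3.7)·3.45 − 48.4 + 236.6 = 0 → M_B = -26.21 kN·m.

B_x = 0, B_y = 46.95 kN, M_B = -26.21 kN·m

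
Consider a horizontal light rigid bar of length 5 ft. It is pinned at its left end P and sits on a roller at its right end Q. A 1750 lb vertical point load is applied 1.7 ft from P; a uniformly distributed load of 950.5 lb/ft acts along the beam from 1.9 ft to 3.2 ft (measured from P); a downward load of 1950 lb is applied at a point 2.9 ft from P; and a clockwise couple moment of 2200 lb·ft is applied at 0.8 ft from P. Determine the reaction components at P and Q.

P_x = 0, P_y = 2139 lb, Q_y = 2796 lb

Resultant of the distributed load: 950.5 × 1.3 = 1235.65 lb at 2.55 ft from P.
Moments about P: Q_y·5 − 1750·1.7 − (950.5·1.3)·2.55 − 1950·2.9 − 2200 = 0 → Q_y = 13980.9075/5 = 2796.18 ≈ 2796 lb.
ΣF_y = 0: P_y + 2796.18 − 1750 − 950.5·1.3 − 1950 = 0 → P_y = 2139 lb.
ΣF_x = 0: no horizontal applied forces, so P_x = 0.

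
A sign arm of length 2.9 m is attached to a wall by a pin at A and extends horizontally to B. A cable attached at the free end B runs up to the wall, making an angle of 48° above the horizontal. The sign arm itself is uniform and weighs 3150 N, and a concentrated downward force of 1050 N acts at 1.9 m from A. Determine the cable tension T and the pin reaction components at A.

T = 3045 N, A_x = 2038 N, A_y = 1937 N

ΣM about A: T·sin48°·2.9 − 3150·1.45 − 1050·1.9 = 0 → T = 6562.5/(2.9·0.743145) = 3045.07 ≈ 3045 N.
ΣF_x = 0: A_x − T·cos48° = 0 → A_x = 3045.07 × 0.669131 = 2038 N.
ΣF_y = 0: A_y + T·sin48° − 3150 − 1050 = 0 → A_y = 4200 − 3045.07 × 0.743145 = 1937 N.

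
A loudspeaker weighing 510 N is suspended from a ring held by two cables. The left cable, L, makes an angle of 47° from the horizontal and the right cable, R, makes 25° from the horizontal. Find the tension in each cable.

ΣF_x = 0: −T_L·cos47° + T_R·cos25° = 0 → T_R = 0.752502·T_L.
ΣF_y = 0: T_L·sin47° + T_R·sin25° = 510.
Substitute: T_L·(0.731354 + 0.752502·0.422618) = 510 → T_L = 486.004 ≈ 486.0 N.
Then T_R = 0.752502 × 486.004 = 365.7 N.

T_L = 486.0 N, T_R = 365.7 N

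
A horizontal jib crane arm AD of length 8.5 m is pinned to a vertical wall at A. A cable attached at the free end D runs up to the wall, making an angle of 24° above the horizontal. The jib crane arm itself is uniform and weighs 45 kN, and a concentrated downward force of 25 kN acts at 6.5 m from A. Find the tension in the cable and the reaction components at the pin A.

T = 102.3 kN, A_x = 93.47 kN, A_y = 28.38 kN

ΣM about A: T·sin24°·8.5 − 45·4.25 − 25·6.5 = 0 → T = 353.75/(8.5·0.406737) = 102.321 ≈ 102.3 kN.
ΣF_x = 0: A_x − T·cos24° = 0 → A_x = 102.321 × 0.913545 = 93.47 kN.
ΣF_y = 0: A_y + T·sin24° − 45 − 25 = 0 → A_y = 70 − 102.321 × 0.406737 = 28.38 kN.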